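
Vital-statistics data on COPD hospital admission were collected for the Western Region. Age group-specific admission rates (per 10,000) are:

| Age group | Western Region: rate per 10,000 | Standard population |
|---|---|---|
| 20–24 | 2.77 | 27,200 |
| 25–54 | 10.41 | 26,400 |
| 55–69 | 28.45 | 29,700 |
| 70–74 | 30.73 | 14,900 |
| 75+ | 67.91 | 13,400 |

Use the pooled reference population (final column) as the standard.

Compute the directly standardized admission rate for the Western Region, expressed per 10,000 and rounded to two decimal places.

22.97

Standard total = 111,600; weights = 0.2437, 0.2366, 0.2661, 0.1335, 0.1201.
Standardized rate: 0.2437×2.77 + 0.2366×10.41 + 0.2661×28.45 + 0.1335×30.73 + 0.1201×67.91 = 22.9660 per 10,000.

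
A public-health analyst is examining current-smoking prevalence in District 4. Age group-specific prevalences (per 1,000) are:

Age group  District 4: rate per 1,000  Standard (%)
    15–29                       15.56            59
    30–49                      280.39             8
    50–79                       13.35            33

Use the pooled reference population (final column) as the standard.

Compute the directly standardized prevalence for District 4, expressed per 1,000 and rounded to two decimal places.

Standard weights: 0.59, 0.08, 0.33.
Standardized rate: 0.5900×15.56 + 0.0800×280.39 + 0.3300×13.35 = 36.0171 per 1,000.

36.02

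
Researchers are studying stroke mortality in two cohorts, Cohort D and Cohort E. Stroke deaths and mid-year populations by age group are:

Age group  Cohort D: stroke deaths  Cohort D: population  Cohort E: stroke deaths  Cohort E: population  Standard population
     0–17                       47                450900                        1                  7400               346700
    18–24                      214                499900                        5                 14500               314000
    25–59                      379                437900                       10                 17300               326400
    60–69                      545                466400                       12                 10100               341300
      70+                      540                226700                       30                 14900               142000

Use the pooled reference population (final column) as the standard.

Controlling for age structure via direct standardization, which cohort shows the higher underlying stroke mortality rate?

Cohort D

Age-specific rates per 100000 for Cohort D: 10.42, 42.81, 86.55, 116.85, 238.20.
For Cohort E: 13.51, 34.48, 57.80, 118.81, 201.34.
Standard total = 1470400; weights = 0.2358, 0.2135, 0.2220, 0.2321, 0.0966.
Cohort D: 0.2358×10.42 + 0.2135×42.81 + 0.2220×86.55 + 0.2321×116.85 + 0.0966×238.20 = 80.9383 per 100000.
Cohort E: 0.2358×13.51 + 0.2135×34.48 + 0.2220×57.80 + 0.2321×118.81 + 0.0966×201.34 = 70.4032 per 100000.
The crude rates (82.86 vs 90.34) would put Cohort E higher, but that reflects its age composition; once standardized to a common age structure, Cohort D has the higher underlying rate.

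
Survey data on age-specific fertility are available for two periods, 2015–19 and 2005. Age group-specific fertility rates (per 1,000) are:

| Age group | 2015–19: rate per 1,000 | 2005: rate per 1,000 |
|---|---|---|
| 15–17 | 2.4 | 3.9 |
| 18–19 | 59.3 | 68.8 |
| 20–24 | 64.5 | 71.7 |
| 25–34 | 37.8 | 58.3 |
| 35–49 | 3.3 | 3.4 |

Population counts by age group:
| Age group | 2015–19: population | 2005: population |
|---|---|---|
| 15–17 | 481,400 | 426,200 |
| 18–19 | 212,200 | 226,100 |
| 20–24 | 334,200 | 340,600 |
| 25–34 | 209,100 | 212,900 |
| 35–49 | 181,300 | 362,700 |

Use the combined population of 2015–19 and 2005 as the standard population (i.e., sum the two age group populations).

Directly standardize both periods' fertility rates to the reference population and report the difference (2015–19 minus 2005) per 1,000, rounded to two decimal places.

-6.39

Combined standard total = 2,986,700; weights = 0.3039, 0.1468, 0.2259, 0.1413, 0.1821.
2015–19: 0.3039×2.4 + 0.1468×59.3 + 0.2259×64.5 + 0.1413×37.8 + 0.1821×3.3 = 29.9464 per 1,000.
2005: 0.3039×3.9 + 0.1468×68.8 + 0.2259×71.7 + 0.1413×58.3 + 0.1821×3.4 = 36.3378 per 1,000.
Difference = 29.9464 − 36.3378 = -6.3914.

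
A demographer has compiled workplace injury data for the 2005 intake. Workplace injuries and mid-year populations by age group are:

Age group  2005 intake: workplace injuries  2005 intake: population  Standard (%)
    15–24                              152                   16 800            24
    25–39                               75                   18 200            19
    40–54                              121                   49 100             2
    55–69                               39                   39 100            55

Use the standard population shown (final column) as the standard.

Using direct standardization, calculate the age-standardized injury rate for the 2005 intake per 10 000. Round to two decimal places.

Age-specific rates per 10 000 for the 2005 intake: 90.48, 41.21, 24.64, 9.97.
Standard weights: 0.24, 0.19, 0.02, 0.55.
Standardized rate: 0.2400×90.48 + 0.1900×41.21 + 0.0200×24.64 + 0.5500×9.97 = 35.5228 per 10 000.

35.52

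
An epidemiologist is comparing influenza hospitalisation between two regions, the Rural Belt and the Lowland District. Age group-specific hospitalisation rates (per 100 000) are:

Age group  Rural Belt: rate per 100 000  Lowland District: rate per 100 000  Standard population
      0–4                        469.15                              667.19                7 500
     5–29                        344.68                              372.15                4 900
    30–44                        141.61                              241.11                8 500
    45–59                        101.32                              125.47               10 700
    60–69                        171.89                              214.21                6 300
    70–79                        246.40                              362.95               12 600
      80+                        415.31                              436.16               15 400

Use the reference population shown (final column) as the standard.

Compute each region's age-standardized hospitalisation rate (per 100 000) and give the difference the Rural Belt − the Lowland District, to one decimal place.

Standard total = 65 900; weights = 0.1138, 0.0744, 0.1290, 0.1624, 0.0956, 0.1912, 0.2337.
The Rural Belt: 0.1138×469.15 + 0.0744×344.68 + 0.1290×141.61 + 0.1624×101.32 + 0.0956×171.89 + 0.1912×246.40 + 0.2337×415.31 = 274.3352 per 100 000.
The Lowland District: 0.1138×667.19 + 0.0744×372.15 + 0.1290×241.11 + 0.1624×125.47 + 0.0956×214.21 + 0.1912×362.95 + 0.2337×436.16 = 346.8738 per 100 000.
Difference = 274.3352 − 346.8738 = -72.5386.

-72.5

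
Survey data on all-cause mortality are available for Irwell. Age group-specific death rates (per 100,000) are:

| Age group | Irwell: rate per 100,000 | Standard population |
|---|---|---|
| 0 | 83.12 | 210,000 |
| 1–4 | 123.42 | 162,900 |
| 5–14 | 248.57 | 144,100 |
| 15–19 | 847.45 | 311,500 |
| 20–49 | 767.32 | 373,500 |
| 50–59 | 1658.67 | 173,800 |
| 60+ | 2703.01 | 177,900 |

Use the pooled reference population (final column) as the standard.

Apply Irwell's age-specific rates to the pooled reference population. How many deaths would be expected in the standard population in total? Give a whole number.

13931

Expected deaths = Σ (standard pop × age-specific rate ÷ 100,000)
= 210,000×83.12/100,000 + 162,900×123.42/100,000 + 144,100×248.57/100,000 + 311,500×847.45/100,000 + 373,500×767.32/100,000 + 173,800×1658.67/100,000 + 177,900×2703.01/100,000
= 174.55 + 201.05 + 358.19 + 2639.81 + 2865.94 + 2882.77 + 4808.65 = 13930.96.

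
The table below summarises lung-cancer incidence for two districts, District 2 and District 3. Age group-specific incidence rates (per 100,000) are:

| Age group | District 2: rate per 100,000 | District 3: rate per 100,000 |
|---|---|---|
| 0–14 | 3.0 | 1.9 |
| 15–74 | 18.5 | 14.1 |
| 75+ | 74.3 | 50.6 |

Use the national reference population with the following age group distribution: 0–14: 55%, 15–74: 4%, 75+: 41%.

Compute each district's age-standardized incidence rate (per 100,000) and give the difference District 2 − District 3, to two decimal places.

10.50

Standard weights: 0.55, 0.04, 0.41.
District 2: 0.5500×3.0 + 0.0400×18.5 + 0.4100×74.3 = 32.8530 per 100,000.
District 3: 0.5500×1.9 + 0.0400×14.1 + 0.4100×50.6 = 22.3550 per 100,000.
Difference = 32.8530 − 22.3550 = 10.4980.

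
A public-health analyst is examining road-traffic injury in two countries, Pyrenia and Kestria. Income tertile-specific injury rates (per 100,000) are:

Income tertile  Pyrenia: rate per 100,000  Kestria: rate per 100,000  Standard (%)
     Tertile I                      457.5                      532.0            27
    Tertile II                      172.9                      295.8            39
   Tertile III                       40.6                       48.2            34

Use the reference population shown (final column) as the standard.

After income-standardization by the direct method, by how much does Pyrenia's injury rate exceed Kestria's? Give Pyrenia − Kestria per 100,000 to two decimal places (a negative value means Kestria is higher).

-70.63

Standard weights: 0.27, 0.39, 0.34.
Pyrenia: 0.2700×457.5 + 0.3900×172.9 + 0.3400×40.6 = 204.7600 per 100,000.
Kestria: 0.2700×532.0 + 0.3900×295.8 + 0.3400×48.2 = 275.3900 per 100,000.
Difference = 204.7600 − 275.3900 = -70.6300.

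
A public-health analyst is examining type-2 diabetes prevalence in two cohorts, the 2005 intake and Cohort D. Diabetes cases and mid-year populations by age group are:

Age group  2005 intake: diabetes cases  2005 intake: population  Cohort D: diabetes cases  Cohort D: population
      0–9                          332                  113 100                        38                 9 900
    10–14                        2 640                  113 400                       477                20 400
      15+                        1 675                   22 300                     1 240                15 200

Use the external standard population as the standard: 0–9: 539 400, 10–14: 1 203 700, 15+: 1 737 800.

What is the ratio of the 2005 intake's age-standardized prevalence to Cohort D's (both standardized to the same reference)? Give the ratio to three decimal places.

Age-specific rates per 1 000 for the 2005 intake: 2.935, 23.280, 75.112.
For Cohort D: 3.838, 23.382, 81.579.
Standard total = 3 480 900; weights = 0.1550, 0.3458, 0.4992.
The 2005 intake: 0.1550×2.935 + 0.3458×23.280 + 0.4992×75.112 = 46.0042 per 1 000.
Cohort D: 0.1550×3.838 + 0.3458×23.382 + 0.4992×81.579 = 49.4078 per 1 000.
Ratio = 46.0042 ÷ 49.4078 = 0.93111.

0.931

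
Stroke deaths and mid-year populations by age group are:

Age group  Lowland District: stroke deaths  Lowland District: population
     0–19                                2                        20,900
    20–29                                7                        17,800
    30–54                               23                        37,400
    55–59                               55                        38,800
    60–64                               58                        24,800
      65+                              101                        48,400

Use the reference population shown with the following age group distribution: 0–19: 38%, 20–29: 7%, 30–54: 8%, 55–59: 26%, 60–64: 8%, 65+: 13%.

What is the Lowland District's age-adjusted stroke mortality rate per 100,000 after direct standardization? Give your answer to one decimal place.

94.0

Age-specific rates per 100,000 for the Lowland District: 9.57, 39.33, 61.50, 141.75, 233.87, 208.68.
Standard weights: 0.38, 0.07, 0.08, 0.26, 0.08, 0.13.
Standardized rate: 0.3800×9.57 + 0.0700×39.33 + 0.0800×61.50 + 0.2600×141.75 + 0.0800×233.87 + 0.1300×208.68 = 94.0024 per 100,000.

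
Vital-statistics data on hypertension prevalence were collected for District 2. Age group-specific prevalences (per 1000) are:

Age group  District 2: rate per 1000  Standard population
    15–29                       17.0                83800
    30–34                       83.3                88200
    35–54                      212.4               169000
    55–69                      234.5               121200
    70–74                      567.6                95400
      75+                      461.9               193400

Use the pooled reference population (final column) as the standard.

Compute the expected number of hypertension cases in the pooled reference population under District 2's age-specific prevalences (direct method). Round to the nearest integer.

Expected hypertension cases = Σ (standard pop × age-specific rate ÷ 1000)
= 83800×17.0/1000 + 88200×83.3/1000 + 169000×212.4/1000 + 121200×234.5/1000 + 95400×567.6/1000 + 193400×461.9/1000
= 1424.60 + 7347.06 + 35895.60 + 28421.40 + 54149.04 + 89331.46 = 216569.16.

216569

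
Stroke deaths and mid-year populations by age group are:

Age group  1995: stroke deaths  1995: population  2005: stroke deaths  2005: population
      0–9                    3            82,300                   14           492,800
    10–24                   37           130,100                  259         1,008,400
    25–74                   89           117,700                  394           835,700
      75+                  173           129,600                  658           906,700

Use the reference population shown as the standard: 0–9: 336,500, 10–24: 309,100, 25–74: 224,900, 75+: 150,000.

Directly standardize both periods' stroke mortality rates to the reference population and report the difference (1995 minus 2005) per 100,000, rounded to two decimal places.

Age-specific rates per 100,000 for 1995: 3.65, 28.44, 75.62, 133.49.
For 2005: 2.84, 25.68, 47.15, 72.57.
Standard total = 1,020,500; weights = 0.3297, 0.3029, 0.2204, 0.1470.
1995: 0.3297×3.65 + 0.3029×28.44 + 0.2204×75.62 + 0.1470×133.49 = 46.1014 per 100,000.
2005: 0.3297×2.84 + 0.3029×25.68 + 0.2204×47.15 + 0.1470×72.57 = 29.7734 per 100,000.
Difference = 46.1014 − 29.7734 = 16.3280.

16.33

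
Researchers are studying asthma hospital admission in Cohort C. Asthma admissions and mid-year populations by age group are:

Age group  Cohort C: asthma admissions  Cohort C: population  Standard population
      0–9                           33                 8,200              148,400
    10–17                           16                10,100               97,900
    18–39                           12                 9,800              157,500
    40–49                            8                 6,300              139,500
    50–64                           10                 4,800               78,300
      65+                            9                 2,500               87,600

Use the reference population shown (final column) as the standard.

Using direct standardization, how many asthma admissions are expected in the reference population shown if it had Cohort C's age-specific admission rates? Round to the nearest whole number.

Age-specific rates per 10,000 for Cohort C: 40.24, 15.84, 12.24, 12.70, 20.83, 36.00.
Expected asthma admissions = Σ (standard pop × age-specific rate ÷ 10,000)
= 148,400×40.24/10,000 + 97,900×15.84/10,000 + 157,500×12.24/10,000 + 139,500×12.70/10,000 + 78,300×20.83/10,000 + 87,600×36.00/10,000
= 597.22 + 155.09 + 192.86 + 177.14 + 163.12 + 315.36 = 1600.79.

1601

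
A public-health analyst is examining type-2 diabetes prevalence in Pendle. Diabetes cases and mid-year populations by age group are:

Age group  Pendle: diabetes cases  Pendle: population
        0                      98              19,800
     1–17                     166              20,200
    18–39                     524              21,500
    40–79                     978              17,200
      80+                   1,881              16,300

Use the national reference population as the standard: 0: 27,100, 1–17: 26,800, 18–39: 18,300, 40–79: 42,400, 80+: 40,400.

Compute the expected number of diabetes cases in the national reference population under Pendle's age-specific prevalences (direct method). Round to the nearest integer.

7873

Age-specific rates per 1,000 for Pendle: 4.949, 8.218, 24.372, 56.860, 115.399.
Expected diabetes cases = Σ (standard pop × age-specific rate ÷ 1,000)
= 27,100×4.949/1,000 + 26,800×8.218/1,000 + 18,300×24.372/1,000 + 42,400×56.860/1,000 + 40,400×115.399/1,000
= 134.13 + 220.24 + 446.01 + 2410.88 + 4662.11 = 7873.37.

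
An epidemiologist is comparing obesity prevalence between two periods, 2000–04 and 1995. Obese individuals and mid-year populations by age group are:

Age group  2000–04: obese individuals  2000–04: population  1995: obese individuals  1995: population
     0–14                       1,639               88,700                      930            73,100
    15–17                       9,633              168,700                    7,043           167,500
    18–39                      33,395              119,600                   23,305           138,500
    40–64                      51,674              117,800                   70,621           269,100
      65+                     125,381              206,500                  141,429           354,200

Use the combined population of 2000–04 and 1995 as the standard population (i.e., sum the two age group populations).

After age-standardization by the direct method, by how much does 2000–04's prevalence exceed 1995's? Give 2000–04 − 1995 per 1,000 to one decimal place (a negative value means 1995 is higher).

Age-specific rates per 1,000 for 2000–04: 18.478, 57.101, 279.222, 438.659, 607.172.
For 1995: 12.722, 42.048, 168.267, 262.434, 399.291.
Combined standard total = 1,703,700; weights = 0.0950, 0.1973, 0.1515, 0.2271, 0.3291.
2000–04: 0.0950×18.478 + 0.1973×57.101 + 0.1515×279.222 + 0.2271×438.659 + 0.3291×607.172 = 354.7649 per 1,000.
1995: 0.0950×12.722 + 0.1973×42.048 + 0.1515×168.267 + 0.2271×262.434 + 0.3291×399.291 = 226.0040 per 1,000.
Difference = 354.7649 − 226.0040 = 128.7608.

128.8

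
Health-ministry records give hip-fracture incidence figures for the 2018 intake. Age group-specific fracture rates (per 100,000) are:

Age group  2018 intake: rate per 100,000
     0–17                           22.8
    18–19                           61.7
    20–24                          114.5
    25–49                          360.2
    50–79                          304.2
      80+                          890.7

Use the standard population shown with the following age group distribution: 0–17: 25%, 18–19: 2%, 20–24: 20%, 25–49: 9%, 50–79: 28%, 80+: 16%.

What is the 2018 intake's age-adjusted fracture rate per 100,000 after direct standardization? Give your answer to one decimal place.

Standard weights: 0.25, 0.02, 0.20, 0.09, 0.28, 0.16.
Standardized rate: 0.2500×22.8 + 0.0200×61.7 + 0.2000×114.5 + 0.0900×360.2 + 0.2800×304.2 + 0.1600×890.7 = 289.9400 per 100,000.

289.9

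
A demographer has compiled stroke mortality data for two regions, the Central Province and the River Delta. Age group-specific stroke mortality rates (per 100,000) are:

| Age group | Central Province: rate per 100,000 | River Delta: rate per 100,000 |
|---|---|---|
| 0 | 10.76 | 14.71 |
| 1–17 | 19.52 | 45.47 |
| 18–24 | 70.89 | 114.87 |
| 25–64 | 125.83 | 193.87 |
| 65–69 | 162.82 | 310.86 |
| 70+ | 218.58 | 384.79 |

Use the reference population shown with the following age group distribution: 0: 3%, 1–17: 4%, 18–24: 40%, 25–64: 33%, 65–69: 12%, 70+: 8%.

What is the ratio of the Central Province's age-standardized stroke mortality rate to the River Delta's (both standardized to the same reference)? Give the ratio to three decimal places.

Standard weights: 0.03, 0.04, 0.40, 0.33, 0.12, 0.08.
The Central Province: 0.0300×10.76 + 0.0400×19.52 + 0.4000×70.89 + 0.3300×125.83 + 0.1200×162.82 + 0.0800×218.58 = 108.0083 per 100,000.
The River Delta: 0.0300×14.71 + 0.0400×45.47 + 0.4000×114.87 + 0.3300×193.87 + 0.1200×310.86 + 0.0800×384.79 = 180.2716 per 100,000.
Ratio = 108.0083 ÷ 180.2716 = 0.59914.

0.599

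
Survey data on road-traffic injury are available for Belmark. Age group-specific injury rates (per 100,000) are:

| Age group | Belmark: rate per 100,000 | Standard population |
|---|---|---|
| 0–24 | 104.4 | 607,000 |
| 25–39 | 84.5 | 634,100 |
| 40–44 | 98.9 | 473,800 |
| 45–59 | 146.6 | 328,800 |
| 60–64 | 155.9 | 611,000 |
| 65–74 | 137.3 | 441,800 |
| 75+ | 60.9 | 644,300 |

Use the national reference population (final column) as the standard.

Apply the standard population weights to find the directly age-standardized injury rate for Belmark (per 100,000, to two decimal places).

108.84

Standard total = 3,740,800; weights = 0.1623, 0.1695, 0.1267, 0.0879, 0.1633, 0.1181, 0.1722.
Standardized rate: 0.1623×104.4 + 0.1695×84.5 + 0.1267×98.9 + 0.0879×146.6 + 0.1633×155.9 + 0.1181×137.3 + 0.1722×60.9 = 108.8444 per 100,000.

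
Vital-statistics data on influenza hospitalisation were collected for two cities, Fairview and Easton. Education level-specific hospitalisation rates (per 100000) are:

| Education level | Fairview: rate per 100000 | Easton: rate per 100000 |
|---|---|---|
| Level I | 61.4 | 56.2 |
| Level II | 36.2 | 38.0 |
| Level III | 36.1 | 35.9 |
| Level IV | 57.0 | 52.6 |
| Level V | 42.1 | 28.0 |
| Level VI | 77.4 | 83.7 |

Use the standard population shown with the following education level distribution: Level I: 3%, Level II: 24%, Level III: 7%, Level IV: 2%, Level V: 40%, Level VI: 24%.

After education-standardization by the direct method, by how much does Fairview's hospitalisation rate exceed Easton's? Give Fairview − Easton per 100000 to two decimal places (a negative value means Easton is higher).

Standard weights: 0.03, 0.24, 0.07, 0.02, 0.40, 0.24.
Fairview: 0.0300×61.4 + 0.2400×36.2 + 0.0700×36.1 + 0.0200×57.0 + 0.4000×42.1 + 0.2400×77.4 = 49.6130 per 100000.
Easton: 0.0300×56.2 + 0.2400×38.0 + 0.0700×35.9 + 0.0200×52.6 + 0.4000×28.0 + 0.2400×83.7 = 45.6590 per 100000.
Difference = 49.6130 − 45.6590 = 3.9540.

3.95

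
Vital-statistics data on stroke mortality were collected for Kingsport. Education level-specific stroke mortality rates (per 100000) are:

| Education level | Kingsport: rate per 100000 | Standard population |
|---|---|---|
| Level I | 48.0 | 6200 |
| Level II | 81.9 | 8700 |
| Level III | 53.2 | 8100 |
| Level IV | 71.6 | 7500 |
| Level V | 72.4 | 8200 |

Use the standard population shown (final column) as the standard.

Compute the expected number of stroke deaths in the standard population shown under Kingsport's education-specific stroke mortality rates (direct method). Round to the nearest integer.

Expected stroke deaths = Σ (standard pop × education-specific rate ÷ 100000)
= 6200×48.0/100000 + 8700×81.9/100000 + 8100×53.2/100000 + 7500×71.6/100000 + 8200×72.4/100000
= 2.98 + 7.13 + 4.31 + 5.37 + 5.94 = 25.72.

26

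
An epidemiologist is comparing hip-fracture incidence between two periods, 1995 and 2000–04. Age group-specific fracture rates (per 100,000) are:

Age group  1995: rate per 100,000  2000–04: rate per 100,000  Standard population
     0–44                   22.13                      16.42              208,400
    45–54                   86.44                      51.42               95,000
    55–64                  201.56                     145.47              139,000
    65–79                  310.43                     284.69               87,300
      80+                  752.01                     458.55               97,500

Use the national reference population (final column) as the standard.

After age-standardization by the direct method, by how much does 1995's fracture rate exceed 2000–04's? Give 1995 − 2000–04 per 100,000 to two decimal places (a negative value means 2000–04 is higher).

68.83

Standard total = 627,200; weights = 0.3323, 0.1515, 0.2216, 0.1392, 0.1555.
1995: 0.3323×22.13 + 0.1515×86.44 + 0.2216×201.56 + 0.1392×310.43 + 0.1555×752.01 = 225.2265 per 100,000.
2000–04: 0.3323×16.42 + 0.1515×51.42 + 0.2216×145.47 + 0.1392×284.69 + 0.1555×458.55 = 156.3923 per 100,000.
Difference = 225.2265 − 156.3923 = 68.8342.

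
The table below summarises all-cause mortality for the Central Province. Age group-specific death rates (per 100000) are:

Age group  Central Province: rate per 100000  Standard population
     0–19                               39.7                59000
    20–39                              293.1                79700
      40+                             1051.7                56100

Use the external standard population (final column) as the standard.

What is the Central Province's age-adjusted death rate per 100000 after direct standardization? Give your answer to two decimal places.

Standard total = 194800; weights = 0.3029, 0.4091, 0.2880.
Standardized rate: 0.3029×39.7 + 0.4091×293.1 + 0.2880×1051.7 = 434.8190 per 100000.

434.82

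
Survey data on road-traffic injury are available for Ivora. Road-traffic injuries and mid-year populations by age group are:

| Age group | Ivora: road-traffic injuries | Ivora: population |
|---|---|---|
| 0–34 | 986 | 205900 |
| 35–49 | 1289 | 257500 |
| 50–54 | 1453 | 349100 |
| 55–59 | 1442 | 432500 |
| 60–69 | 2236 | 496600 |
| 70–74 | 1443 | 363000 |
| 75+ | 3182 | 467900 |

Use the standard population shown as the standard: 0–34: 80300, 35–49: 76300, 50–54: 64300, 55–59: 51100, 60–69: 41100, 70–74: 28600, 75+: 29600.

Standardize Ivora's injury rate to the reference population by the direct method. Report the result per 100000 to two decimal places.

459.07

Age-specific rates per 100000 for Ivora: 478.87, 500.58, 416.21, 333.41, 450.26, 397.52, 680.06.
Standard total = 371300; weights = 0.2163, 0.2055, 0.1732, 0.1376, 0.1107, 0.0770, 0.0797.
Standardized rate: 0.2163×478.87 + 0.2055×500.58 + 0.1732×416.21 + 0.1376×333.41 + 0.1107×450.26 + 0.0770×397.52 + 0.0797×680.06 = 459.0691 per 100000.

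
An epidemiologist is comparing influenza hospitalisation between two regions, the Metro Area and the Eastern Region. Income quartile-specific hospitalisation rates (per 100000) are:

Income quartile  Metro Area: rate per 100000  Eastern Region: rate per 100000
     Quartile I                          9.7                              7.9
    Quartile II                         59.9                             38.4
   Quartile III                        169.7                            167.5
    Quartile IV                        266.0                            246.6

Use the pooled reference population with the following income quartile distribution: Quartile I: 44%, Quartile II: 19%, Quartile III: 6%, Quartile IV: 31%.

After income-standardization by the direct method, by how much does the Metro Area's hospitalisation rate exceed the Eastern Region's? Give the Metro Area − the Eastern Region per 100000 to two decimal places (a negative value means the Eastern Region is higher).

Standard weights: 0.44, 0.19, 0.06, 0.31.
The Metro Area: 0.4400×9.7 + 0.1900×59.9 + 0.0600×169.7 + 0.3100×266.0 = 108.2910 per 100000.
The Eastern Region: 0.4400×7.9 + 0.1900×38.4 + 0.0600×167.5 + 0.3100×246.6 = 97.2680 per 100000.
Difference = 108.2910 − 97.2680 = 11.0230.

11.02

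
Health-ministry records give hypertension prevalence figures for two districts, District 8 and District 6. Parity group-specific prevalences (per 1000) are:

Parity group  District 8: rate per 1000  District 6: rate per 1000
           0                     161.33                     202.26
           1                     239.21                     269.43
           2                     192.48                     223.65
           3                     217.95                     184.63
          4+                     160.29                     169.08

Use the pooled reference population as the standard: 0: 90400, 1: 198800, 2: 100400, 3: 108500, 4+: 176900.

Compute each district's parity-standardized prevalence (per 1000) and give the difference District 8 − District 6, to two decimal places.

Standard total = 675000; weights = 0.1339, 0.2945, 0.1487, 0.1607, 0.2621.
District 8: 0.1339×161.33 + 0.2945×239.21 + 0.1487×192.48 + 0.1607×217.95 + 0.2621×160.29 = 197.7290 per 1000.
District 6: 0.1339×202.26 + 0.2945×269.43 + 0.1487×223.65 + 0.1607×184.63 + 0.2621×169.08 = 213.6949 per 1000.
Difference = 197.7290 − 213.6949 = -15.9659.

-15.97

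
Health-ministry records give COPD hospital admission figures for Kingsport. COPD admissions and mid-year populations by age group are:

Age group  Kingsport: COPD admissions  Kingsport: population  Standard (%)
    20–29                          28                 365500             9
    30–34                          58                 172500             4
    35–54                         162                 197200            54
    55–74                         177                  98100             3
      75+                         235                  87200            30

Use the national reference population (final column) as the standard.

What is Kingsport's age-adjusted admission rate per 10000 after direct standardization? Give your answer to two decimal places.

Age-specific rates per 10000 for Kingsport: 0.77, 3.36, 8.22, 18.04, 26.95.
Standard weights: 0.09, 0.04, 0.54, 0.03, 0.30.
Standardized rate: 0.0900×0.77 + 0.0400×3.36 + 0.5400×8.22 + 0.0300×18.04 + 0.3000×26.95 = 13.2657 per 10000.

13.27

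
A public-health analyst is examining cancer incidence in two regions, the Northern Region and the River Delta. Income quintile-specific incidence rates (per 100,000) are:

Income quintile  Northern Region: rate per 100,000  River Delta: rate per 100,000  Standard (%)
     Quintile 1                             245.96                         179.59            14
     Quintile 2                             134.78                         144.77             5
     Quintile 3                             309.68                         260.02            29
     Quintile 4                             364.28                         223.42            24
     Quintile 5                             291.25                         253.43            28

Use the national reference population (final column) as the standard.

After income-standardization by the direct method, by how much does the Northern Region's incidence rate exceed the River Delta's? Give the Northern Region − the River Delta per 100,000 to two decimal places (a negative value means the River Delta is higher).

67.59

Standard weights: 0.14, 0.05, 0.29, 0.24, 0.28.
The Northern Region: 0.1400×245.96 + 0.0500×134.78 + 0.2900×309.68 + 0.2400×364.28 + 0.2800×291.25 = 299.9578 per 100,000.
The River Delta: 0.1400×179.59 + 0.0500×144.77 + 0.2900×260.02 + 0.2400×223.42 + 0.2800×253.43 = 232.3681 per 100,000.
Difference = 299.9578 − 232.3681 = 67.5897.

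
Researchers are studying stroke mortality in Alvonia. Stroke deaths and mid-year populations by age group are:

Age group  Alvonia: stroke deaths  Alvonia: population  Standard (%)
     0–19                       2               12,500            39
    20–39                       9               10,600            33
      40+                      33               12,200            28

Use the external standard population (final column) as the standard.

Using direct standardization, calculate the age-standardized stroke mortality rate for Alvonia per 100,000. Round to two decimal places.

Age-specific rates per 100,000 for Alvonia: 16.00, 84.91, 270.49.
Standard weights: 0.39, 0.33, 0.28.
Standardized rate: 0.3900×16.00 + 0.3300×84.91 + 0.2800×270.49 = 109.9966 per 100,000.

110.00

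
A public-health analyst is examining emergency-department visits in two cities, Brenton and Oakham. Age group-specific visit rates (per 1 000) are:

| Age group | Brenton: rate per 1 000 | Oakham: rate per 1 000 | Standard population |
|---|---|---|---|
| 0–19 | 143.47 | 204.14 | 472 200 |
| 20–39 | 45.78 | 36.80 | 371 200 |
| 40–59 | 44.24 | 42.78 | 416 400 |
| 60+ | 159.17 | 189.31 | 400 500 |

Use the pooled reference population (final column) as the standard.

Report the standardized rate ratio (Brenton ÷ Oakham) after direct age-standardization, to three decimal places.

Standard total = 1 660 300; weights = 0.2844, 0.2236, 0.2508, 0.2412.
Brenton: 0.2844×143.47 + 0.2236×45.78 + 0.2508×44.24 + 0.2412×159.17 = 100.5295 per 1 000.
Oakham: 0.2844×204.14 + 0.2236×36.80 + 0.2508×42.78 + 0.2412×189.31 = 122.6810 per 1 000.
Ratio = 100.5295 ÷ 122.6810 = 0.81944.

0.819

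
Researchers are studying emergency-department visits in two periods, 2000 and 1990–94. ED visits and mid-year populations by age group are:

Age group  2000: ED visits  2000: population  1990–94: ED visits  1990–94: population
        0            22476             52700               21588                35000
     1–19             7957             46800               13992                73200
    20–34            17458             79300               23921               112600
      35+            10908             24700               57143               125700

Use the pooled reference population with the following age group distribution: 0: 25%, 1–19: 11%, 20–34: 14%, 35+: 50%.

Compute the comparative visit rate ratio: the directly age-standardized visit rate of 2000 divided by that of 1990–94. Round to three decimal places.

Age-specific rates per 1000 for 2000: 426.490, 170.021, 220.151, 441.619.
For 1990–94: 616.800, 191.148, 212.442, 454.598.
Standard weights: 0.25, 0.11, 0.14, 0.50.
2000: 0.2500×426.490 + 0.1100×170.021 + 0.1400×220.151 + 0.5000×441.619 = 376.9556 per 1000.
1990–94: 0.2500×616.800 + 0.1100×191.148 + 0.1400×212.442 + 0.5000×454.598 = 432.2673 per 1000.
Ratio = 376.9556 ÷ 432.2673 = 0.87204.

0.872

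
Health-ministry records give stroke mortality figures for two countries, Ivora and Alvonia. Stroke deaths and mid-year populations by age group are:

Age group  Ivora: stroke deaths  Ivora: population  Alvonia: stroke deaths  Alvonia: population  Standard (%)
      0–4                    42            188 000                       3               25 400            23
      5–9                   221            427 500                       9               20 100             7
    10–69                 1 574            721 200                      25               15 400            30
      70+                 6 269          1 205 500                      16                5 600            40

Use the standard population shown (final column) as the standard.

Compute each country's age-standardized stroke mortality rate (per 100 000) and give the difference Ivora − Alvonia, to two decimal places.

113.41

Age-specific rates per 100 000 for Ivora: 22.34, 51.70, 218.25, 520.03.
For Alvonia: 11.81, 44.78, 162.34, 285.71.
Standard weights: 0.23, 0.07, 0.30, 0.40.
Ivora: 0.2300×22.34 + 0.0700×51.70 + 0.3000×218.25 + 0.4000×520.03 = 282.2445 per 100 000.
Alvonia: 0.2300×11.81 + 0.0700×44.78 + 0.3000×162.34 + 0.4000×285.71 = 168.8379 per 100 000.
Difference = 282.2445 − 168.8379 = 113.4066.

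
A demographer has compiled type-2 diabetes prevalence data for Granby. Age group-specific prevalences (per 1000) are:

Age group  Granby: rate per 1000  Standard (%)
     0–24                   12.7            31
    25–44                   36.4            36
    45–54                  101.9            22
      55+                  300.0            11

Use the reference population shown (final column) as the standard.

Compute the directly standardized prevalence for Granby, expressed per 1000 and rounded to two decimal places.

72.46

Standard weights: 0.31, 0.36, 0.22, 0.11.
Standardized rate: 0.3100×12.7 + 0.3600×36.4 + 0.2200×101.9 + 0.1100×300.0 = 72.4590 per 1000.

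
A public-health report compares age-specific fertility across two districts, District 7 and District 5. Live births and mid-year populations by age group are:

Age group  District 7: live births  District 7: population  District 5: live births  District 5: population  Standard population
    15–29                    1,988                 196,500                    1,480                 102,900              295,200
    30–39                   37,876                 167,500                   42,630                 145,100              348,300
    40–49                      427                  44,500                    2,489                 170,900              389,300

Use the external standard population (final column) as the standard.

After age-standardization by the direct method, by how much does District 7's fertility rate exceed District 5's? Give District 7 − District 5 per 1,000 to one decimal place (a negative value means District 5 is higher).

Age-specific rates per 1,000 for District 7: 10.117, 226.125, 9.596.
For District 5: 14.383, 293.797, 14.564.
Standard total = 1,032,800; weights = 0.2858, 0.3372, 0.3769.
District 7: 0.2858×10.117 + 0.3372×226.125 + 0.3769×9.596 = 82.7668 per 1,000.
District 5: 0.2858×14.383 + 0.3372×293.797 + 0.3769×14.564 = 108.6805 per 1,000.
Difference = 82.7668 − 108.6805 = -25.9137.

-25.9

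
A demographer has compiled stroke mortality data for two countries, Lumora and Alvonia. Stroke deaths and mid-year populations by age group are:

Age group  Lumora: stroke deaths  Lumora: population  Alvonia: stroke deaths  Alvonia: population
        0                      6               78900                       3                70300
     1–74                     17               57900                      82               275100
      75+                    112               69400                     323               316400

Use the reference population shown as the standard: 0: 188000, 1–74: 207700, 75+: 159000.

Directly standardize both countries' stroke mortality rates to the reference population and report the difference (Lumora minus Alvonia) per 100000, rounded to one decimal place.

Age-specific rates per 100000 for Lumora: 7.60, 29.36, 161.38.
For Alvonia: 4.27, 29.81, 102.09.
Standard total = 554700; weights = 0.3389, 0.3744, 0.2866.
Lumora: 0.3389×7.60 + 0.3744×29.36 + 0.2866×161.38 = 59.8303 per 100000.
Alvonia: 0.3389×4.27 + 0.3744×29.81 + 0.2866×102.09 = 41.8694 per 100000.
Difference = 59.8303 − 41.8694 = 17.9610.

18.0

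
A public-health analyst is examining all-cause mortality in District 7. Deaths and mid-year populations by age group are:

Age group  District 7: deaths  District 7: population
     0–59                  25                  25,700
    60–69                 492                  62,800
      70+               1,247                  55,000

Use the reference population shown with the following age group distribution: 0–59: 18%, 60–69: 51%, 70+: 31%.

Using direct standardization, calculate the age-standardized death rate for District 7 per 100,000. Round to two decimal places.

1119.92

Age-specific rates per 100,000 for District 7: 97.28, 783.44, 2267.27.
Standard weights: 0.18, 0.51, 0.31.
Standardized rate: 0.1800×97.28 + 0.5100×783.44 + 0.3100×2267.27 = 1119.9184 per 100,000.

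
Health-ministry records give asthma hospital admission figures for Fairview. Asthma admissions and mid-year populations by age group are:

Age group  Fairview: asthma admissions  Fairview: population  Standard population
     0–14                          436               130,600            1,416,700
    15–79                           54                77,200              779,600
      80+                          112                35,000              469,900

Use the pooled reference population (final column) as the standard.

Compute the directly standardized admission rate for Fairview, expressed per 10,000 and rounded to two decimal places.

25.42

Age-specific rates per 10,000 for Fairview: 33.38, 6.99, 32.00.
Standard total = 2,666,200; weights = 0.5314, 0.2924, 0.1762.
Standardized rate: 0.5314×33.38 + 0.2924×6.99 + 0.1762×32.00 = 25.4241 per 10,000.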